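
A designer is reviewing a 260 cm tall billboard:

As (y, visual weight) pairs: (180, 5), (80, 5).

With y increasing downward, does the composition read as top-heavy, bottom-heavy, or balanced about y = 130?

balanced

Weights sum to 5 + 5 = 10.
y: (5·180 + 5·80) / 10 = 1300 / 10 ≈ 130.00
130.00 = 130 exactly: balanced.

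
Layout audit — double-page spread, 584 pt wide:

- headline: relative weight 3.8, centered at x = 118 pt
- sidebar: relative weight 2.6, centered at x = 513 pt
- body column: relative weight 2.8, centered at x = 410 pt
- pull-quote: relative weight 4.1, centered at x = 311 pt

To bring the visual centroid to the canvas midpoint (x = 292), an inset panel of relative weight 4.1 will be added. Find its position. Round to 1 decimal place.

x ≈ 213.5

With the inset panel, Σw becomes 3.8 + 2.6 + 2.8 + 4.1 + 4.1 = 17.4.
Along x: (4205.3 + 4.1·x) / 17.4 = 292 (existing moment 3.8·118 + 2.6·513 + 2.8·410 + 4.1·311 = 4205.3) ⇒ x = (5080.8 − 4205.3) / 4.1 ≈ 213.54.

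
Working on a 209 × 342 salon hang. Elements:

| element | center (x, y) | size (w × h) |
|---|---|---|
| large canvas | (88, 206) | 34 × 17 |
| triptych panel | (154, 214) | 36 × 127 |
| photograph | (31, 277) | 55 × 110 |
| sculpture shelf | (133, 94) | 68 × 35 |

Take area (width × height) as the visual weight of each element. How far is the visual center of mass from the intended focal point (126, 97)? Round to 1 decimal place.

Taking area as weight: large canvas 34·17 = 578, triptych panel 36·127 = 4572, photograph 55·110 = 6050, sculpture shelf 68·35 = 2380. Sum 13580.
Σw·x = 578·88 + 4572·154 + 6050·31 + 2380·133 = 1259042, so x̄ = 1259042/13580 ≈ 92.71.
Σw·y = 578·206 + 4572·214 + 6050·277 + 2380·94 = 2997046, so ȳ = 2997046/13580 ≈ 220.70.
From (126, 97): dx = -33.29, dy = 123.70, so the distance is √(dx²+dy²) ≈ 128.10.

≈ 128.1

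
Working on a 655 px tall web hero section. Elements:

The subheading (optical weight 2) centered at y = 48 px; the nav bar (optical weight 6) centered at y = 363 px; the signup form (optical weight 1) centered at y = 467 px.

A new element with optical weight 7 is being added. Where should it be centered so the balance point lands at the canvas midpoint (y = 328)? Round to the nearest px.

y ≈ 358

With the new element, Σw becomes 2 + 6 + 1 + 7 = 16.
Along y: (2741 + 7·y) / 16 = 328 (existing moment 2·48 + 6·363 + 1·467 = 2741) ⇒ y = (5248 − 2741) / 7 ≈ 358.14.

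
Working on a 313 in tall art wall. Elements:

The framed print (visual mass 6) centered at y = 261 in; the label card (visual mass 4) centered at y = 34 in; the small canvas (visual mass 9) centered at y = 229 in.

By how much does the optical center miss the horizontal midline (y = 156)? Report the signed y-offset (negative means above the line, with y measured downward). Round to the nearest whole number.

≈ 42 in

Weights sum to 6 + 4 + 9 = 19.
Σw·y = 6·261 + 4·34 + 9·229 = 3763, so ȳ = 3763/19 ≈ 198.05.
Offset from y = 156: 198.05 − 156 ≈ 42.05.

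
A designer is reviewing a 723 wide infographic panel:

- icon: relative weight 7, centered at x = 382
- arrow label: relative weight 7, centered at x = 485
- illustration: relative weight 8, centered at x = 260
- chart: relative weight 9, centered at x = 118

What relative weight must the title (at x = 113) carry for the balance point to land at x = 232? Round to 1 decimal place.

w ≈ 17.0

Existing Σw = 31 (7 + 7 + 8 + 9); existing moment 7·382 + 7·485 + 8·260 + 9·118 = 9211.
Set Σw·x/Σw = 232: (9211 + 113w) = 232·(31 + w).
So w = (232·31 − 9211)/(113 − 232) = -2019/-119 ≈ 16.97.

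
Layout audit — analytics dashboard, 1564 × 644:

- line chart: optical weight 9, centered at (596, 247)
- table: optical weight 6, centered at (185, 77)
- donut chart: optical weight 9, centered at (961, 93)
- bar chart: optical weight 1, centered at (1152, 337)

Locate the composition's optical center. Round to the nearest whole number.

(651, 154)

Total weight = 9 + 6 + 9 + 1 = 25.
x: (9·596 + 6·185 + 9·961 + 1·1152) / 25 = 16275 / 25 ≈ 651.00
y: (9·247 + 6·77 + 9·93 + 1·337) / 25 = 3859 / 25 ≈ 154.36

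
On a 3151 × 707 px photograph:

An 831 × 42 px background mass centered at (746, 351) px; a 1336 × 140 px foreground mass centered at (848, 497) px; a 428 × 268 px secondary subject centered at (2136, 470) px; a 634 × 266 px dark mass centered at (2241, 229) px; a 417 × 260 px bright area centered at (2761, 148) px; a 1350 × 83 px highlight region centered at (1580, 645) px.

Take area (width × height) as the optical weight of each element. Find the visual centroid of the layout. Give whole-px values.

Areas: background mass 831·42 = 34902, foreground mass 1336·140 = 187040, secondary subject 428·268 = 114704, dark mass 634·266 = 168644, bright area 417·260 = 108420, highlight region 1350·83 = 112050. Total weight = 725760.
x: moment 1283972380 / weight 725760 ≈ 1769.14
Σw·y = 286058248; ȳ = 286058248/725760 ≈ 394.15.

(1769, 394)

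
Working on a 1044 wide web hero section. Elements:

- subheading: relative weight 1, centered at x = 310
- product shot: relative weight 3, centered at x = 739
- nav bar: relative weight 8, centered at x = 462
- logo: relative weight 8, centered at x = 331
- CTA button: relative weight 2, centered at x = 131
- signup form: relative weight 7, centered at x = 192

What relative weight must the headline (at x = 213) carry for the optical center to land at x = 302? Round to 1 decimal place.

w ≈ 19.3

Known weights sum to 1 + 3 + 8 + 8 + 2 + 7 = 29; their moment is 1·310 + 3·739 + 8·462 + 8·331 + 2·131 + 7·192 = 10477.
For the centroid to hit 302: (10477 + w·213) / (29 + w) = 302.
Rearranging, w·(213 − 302) = 302·29 − 10477 = -1719, so w ≈ -1719/-89 = 19.31.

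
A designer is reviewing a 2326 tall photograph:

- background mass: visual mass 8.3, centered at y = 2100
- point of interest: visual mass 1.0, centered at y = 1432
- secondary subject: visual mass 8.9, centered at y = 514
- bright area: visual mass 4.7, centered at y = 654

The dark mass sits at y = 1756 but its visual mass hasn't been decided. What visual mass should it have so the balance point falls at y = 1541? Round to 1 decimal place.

w ≈ 40.8

Known weights sum to 8.3 + 1.0 + 8.9 + 4.7 = 22.9; their moment is 8.3·2100 + 1.0·1432 + 8.9·514 + 4.7·654 = 26510.4.
Balance at y = 1541 requires (26510.4 + w·1756) / (22.9 + w) = 1541.
So w = (1541·22.9 − 26510.4)/(1756 − 1541) = 8778.5/215 ≈ 40.83.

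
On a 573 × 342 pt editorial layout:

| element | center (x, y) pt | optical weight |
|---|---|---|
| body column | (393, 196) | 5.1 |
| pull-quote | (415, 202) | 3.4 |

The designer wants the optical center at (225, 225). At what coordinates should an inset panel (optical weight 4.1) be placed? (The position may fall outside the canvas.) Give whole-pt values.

(-142, 280)

After adding the inset panel, total weight = 5.1 + 3.4 + 4.1 = 12.6.
x: need Σw·x = 12.6·225 = 2835.0. Existing = 5.1·393 + 3.4·415 = 3415.3. Remainder -580.3 / 4.1 ≈ -141.54.
y: need Σw·y = 12.6·225 = 2835.0. Existing = 5.1·196 + 3.4·202 = 1686.4. Remainder 1148.6 / 4.1 ≈ 280.15.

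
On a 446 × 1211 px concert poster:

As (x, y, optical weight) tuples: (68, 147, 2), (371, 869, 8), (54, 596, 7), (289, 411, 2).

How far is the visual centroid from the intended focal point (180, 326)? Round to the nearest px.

Total weight = 2 + 8 + 7 + 2 = 19.
x-moment: 2·68 + 8·371 + 7·54 + 2·289 = 4060; centroid 4060/19 ≈ 213.68.
y-moment: 2·147 + 8·869 + 7·596 + 2·411 = 12240; centroid 12240/19 ≈ 644.21.
Offset from (180, 326): Δx ≈ 33.68, Δy ≈ 318.21; distance = √(Δx² + Δy²) ≈ 319.99.

≈ 320 px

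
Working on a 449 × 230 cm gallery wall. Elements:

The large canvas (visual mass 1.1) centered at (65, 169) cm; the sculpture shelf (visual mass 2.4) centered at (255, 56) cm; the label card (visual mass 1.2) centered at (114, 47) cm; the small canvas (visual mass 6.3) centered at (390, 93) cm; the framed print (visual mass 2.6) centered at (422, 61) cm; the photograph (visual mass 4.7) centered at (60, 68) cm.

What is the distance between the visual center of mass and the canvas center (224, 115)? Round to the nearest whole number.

Σw = 1.1 + 2.4 + 1.2 + 6.3 + 2.6 + 4.7 = 18.3.
Σw·x = 1.1·65 + 2.4·255 + 1.2·114 + 6.3·390 + 2.6·422 + 4.7·60 = 4656.5, so x̄ = 4656.5/18.3 ≈ 254.45.
Σw·y = 1.1·169 + 2.4·56 + 1.2·47 + 6.3·93 + 2.6·61 + 4.7·68 = 1440.8, so ȳ = 1440.8/18.3 ≈ 78.73.
Offset from (224, 115): Δx ≈ 30.45, Δy ≈ -36.27; distance = √(Δx² + Δy²) ≈ 47.36.

≈ 47 cm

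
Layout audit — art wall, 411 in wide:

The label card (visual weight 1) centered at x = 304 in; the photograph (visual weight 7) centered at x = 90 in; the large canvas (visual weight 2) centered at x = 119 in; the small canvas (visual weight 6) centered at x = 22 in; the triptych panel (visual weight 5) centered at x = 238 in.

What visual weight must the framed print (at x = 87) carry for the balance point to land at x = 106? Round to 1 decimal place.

Known weights sum to 1 + 7 + 2 + 6 + 5 = 21; their moment is 1·304 + 7·90 + 2·119 + 6·22 + 5·238 = 2494.
Set Σw·x/Σw = 106: (2494 + 87w) = 106·(21 + w).
Solving: w = (106·21 − 2494) / (87 − 106) = -268 / -19 ≈ 14.11.

w ≈ 14.1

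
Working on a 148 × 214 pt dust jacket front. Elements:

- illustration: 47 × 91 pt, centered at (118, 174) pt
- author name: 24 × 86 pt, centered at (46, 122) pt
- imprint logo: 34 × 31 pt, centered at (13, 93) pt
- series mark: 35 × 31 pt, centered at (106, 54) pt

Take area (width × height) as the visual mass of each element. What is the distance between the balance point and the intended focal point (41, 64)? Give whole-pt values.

≈ 85 pt

Areas → weights: illustration 47·91 = 4277, author name 24·86 = 2064, imprint logo 34·31 = 1054, series mark 35·31 = 1085; Σw = 8480.
x: (4277·118 + 2064·46 + 1054·13 + 1085·106) / 8480 = 728342 / 8480 ≈ 85.89
y: (4277·174 + 2064·122 + 1054·93 + 1085·54) / 8480 = 1152618 / 8480 ≈ 135.92
From (41, 64): dx = 44.89, dy = 71.92, so the distance is √(dx²+dy²) ≈ 84.78.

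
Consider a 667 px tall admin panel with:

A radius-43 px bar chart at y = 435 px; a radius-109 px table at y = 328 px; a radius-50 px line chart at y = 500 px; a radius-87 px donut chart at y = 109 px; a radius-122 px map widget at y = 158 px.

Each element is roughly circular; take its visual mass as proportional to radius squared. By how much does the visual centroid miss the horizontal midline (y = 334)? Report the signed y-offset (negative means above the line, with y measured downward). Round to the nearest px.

Weights ∝ r²: bar chart 43² = 1849, table 109² = 11881, line chart 50² = 2500, donut chart 87² = 7569, map widget 122² = 14884; Σw = 38683.
Σw·y = 1849·435 + 11881·328 + 2500·500 + 7569·109 + 14884·158 = 9127976, so ȳ = 9127976/38683 ≈ 235.97.
Difference: 235.97 − 334 ≈ -98.03.

≈ -98 px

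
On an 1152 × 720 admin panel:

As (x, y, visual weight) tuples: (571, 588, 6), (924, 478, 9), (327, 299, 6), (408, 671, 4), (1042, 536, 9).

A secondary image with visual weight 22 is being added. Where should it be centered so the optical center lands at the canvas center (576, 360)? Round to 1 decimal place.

(342.8, 137.6)

After adding the secondary image, total weight = 6 + 9 + 6 + 4 + 9 + 22 = 56.
x: need Σw·x = 56·576 = 32256. Existing = 6·571 + 9·924 + 6·327 + 4·408 + 9·1042 = 24714. Remainder 7542 / 22 ≈ 342.82.
y: need Σw·y = 56·360 = 20160. Existing = 6·588 + 9·478 + 6·299 + 4·671 + 9·536 = 17132. Remainder 3028 / 22 ≈ 137.64.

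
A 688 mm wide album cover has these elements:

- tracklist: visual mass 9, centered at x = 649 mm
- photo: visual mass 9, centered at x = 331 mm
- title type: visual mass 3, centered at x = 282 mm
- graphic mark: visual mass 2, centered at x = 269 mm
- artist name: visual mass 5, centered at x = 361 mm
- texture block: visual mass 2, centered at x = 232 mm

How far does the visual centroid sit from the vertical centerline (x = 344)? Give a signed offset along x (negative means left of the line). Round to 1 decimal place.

≈ 71.8 mm

Σw = 9 + 9 + 3 + 2 + 5 + 2 = 30.
x: (9·649 + 9·331 + 3·282 + 2·269 + 5·361 + 2·232) / 30 = 12473 / 30 ≈ 415.77
Difference: 415.77 − 344 ≈ 71.77.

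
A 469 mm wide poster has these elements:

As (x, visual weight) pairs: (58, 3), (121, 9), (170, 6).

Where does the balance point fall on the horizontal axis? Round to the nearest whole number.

Weights sum to 3 + 9 + 6 = 18.
x: (3·58 + 9·121 + 6·170) / 18 = 2283 / 18 ≈ 126.83

x ≈ 127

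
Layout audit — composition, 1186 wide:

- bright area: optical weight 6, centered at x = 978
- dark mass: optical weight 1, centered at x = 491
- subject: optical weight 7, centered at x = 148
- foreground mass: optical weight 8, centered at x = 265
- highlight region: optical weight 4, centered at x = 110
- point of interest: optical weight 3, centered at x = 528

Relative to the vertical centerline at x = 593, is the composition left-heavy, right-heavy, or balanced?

Σw = 6 + 1 + 7 + 8 + 4 + 3 = 29.
x: moment 11539 / weight 29 ≈ 397.90
397.9 lies left of the midline 593, so the layout is left-heavy.

left-heavy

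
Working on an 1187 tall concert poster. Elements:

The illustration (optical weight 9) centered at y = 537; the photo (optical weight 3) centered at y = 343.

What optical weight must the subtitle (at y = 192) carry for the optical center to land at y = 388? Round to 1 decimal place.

Existing Σw = 12 (9 + 3); existing moment 9·537 + 3·343 = 5862.
Set Σw·y/Σw = 388: (5862 + 192w) = 388·(12 + w).
Solving: w = (388·12 − 5862) / (192 − 388) = -1206 / -196 ≈ 6.15.

w ≈ 6.2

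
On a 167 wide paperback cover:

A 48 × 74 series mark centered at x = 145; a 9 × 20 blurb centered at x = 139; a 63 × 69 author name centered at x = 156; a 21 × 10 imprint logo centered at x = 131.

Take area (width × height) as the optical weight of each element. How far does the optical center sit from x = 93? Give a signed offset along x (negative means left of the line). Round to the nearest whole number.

≈ 57

Taking area as weight: series mark 48·74 = 3552, blurb 9·20 = 180, author name 63·69 = 4347, imprint logo 21·10 = 210. Sum 8289.
x: (3552·145 + 180·139 + 4347·156 + 210·131) / 8289 = 1245702 / 8289 ≈ 150.28
Offset from x = 93: 150.28 − 93 ≈ 57.28.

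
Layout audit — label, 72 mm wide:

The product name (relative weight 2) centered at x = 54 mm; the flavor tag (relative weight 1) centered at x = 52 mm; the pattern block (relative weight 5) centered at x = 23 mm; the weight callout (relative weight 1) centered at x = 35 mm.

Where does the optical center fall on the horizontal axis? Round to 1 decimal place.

x ≈ 34.4

Weights sum to 2 + 1 + 5 + 1 = 9.
Σw·x = 2·54 + 1·52 + 5·23 + 1·35 = 310, so x̄ = 310/9 ≈ 34.44.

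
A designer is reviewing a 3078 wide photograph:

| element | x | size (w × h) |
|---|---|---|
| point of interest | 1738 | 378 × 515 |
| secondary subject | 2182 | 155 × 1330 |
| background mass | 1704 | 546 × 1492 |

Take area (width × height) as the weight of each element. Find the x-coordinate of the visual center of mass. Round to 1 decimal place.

Areas → weights: point of interest 378·515 = 194670, secondary subject 155·1330 = 206150, background mass 546·1492 = 814632; Σw = 1215452.
x-moment: 194670·1738 + 206150·2182 + 814632·1704 = 2176288688; centroid 2176288688/1215452 ≈ 1790.52.

x ≈ 1790.5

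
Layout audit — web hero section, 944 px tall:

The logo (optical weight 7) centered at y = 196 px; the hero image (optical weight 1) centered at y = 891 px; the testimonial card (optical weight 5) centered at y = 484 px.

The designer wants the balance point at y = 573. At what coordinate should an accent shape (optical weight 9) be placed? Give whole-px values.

New total weight: (7 + 1 + 5) + 9 = 22.
y: need Σw·y = 22·573 = 12606. Existing = 7·196 + 1·891 + 5·484 = 4683. Remainder 7923 / 9 ≈ 880.33.

y ≈ 880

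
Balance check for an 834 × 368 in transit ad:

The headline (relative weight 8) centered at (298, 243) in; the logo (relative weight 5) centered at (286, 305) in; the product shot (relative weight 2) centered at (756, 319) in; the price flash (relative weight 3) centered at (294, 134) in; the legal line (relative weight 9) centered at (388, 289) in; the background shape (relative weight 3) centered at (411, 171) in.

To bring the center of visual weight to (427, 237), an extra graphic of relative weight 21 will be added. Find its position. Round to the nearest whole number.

New total weight: (8 + 5 + 2 + 3 + 9 + 3) + 21 = 51.
Along x: (10933 + 21·x) / 51 = 427 (existing moment 8·298 + 5·286 + 2·756 + 3·294 + 9·388 + 3·411 = 10933) ⇒ x = (21777 − 10933) / 21 ≈ 516.38.
Along y: (7623 + 21·y) / 51 = 237 (existing moment 8·243 + 5·305 + 2·319 + 3·134 + 9·289 + 3·171 = 7623) ⇒ y = (12087 − 7623) / 21 ≈ 212.57.

(516, 213)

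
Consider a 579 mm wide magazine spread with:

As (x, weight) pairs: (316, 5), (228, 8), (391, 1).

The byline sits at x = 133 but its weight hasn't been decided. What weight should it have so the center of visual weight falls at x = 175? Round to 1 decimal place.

Known weights sum to 5 + 8 + 1 = 14; their moment is 5·316 + 8·228 + 1·391 = 3795.
For the centroid to hit 175: (3795 + w·133) / (14 + w) = 175.
Solving: w = (175·14 − 3795) / (133 − 175) = -1345 / -42 ≈ 32.02.

w ≈ 32.0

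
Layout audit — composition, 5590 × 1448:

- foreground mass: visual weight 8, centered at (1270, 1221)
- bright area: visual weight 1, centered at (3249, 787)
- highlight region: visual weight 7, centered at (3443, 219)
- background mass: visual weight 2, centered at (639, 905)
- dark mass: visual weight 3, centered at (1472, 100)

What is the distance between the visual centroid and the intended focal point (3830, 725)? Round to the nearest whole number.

Weights sum to 8 + 1 + 7 + 2 + 3 = 21.
x: (8·1270 + 1·3249 + 7·3443 + 2·639 + 3·1472) / 21 = 43204 / 21 ≈ 2057.33
y: (8·1221 + 1·787 + 7·219 + 2·905 + 3·100) / 21 = 14198 / 21 ≈ 676.10
Offset from (3830, 725): Δx ≈ -1772.67, Δy ≈ -48.90; distance = √(Δx² + Δy²) ≈ 1773.34.

≈ 1773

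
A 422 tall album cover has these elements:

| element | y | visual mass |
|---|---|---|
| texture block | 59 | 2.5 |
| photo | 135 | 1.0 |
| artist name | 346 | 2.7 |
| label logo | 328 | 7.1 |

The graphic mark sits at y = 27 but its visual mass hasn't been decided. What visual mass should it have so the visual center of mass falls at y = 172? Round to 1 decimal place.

w ≈ 8.7

Fixed elements: Σw = 2.5 + 1.0 + 2.7 + 7.1 = 13.3, Σw·y = 2.5·59 + 1.0·135 + 2.7·346 + 7.1·328 = 3545.5.
Set Σw·y/Σw = 172: (3545.5 + 27w) = 172·(13.3 + w).
Rearranging, w·(27 − 172) = 172·13.3 − 3545.5 = -1257.9, so w ≈ -1257.9/-145 = 8.68.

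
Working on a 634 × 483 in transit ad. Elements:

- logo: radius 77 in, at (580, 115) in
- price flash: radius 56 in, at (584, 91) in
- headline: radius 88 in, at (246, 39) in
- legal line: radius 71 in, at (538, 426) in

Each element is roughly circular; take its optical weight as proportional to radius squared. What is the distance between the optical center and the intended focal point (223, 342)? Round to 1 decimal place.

≈ 295.2 in

r² weights: logo 77² = 5929, price flash 56² = 3136, headline 88² = 7744, legal line 71² = 5041. Total = 21850.
x: (5929·580 + 3136·584 + 7744·246 + 5041·538) / 21850 = 9887326 / 21850 ≈ 452.51
y: (5929·115 + 3136·91 + 7744·39 + 5041·426) / 21850 = 3416693 / 21850 ≈ 156.37
Relative to (223, 342): Δ = (229.51, -185.63); |Δ| = √(229.51² + -185.63²) ≈ 295.18.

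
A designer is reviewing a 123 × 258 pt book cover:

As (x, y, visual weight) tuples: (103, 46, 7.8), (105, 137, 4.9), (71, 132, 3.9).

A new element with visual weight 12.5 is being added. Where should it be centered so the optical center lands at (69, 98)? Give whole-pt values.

(33, 105)

New total weight: (7.8 + 4.9 + 3.9) + 12.5 = 29.1.
Along x: (1594.8 + 12.5·x) / 29.1 = 69 (existing moment 7.8·103 + 4.9·105 + 3.9·71 = 1594.8) ⇒ x = (2007.9 − 1594.8) / 12.5 ≈ 33.05.
Along y: (1544.9 + 12.5·y) / 29.1 = 98 (existing moment 7.8·46 + 4.9·137 + 3.9·132 = 1544.9) ⇒ y = (2851.8 − 1544.9) / 12.5 ≈ 104.55.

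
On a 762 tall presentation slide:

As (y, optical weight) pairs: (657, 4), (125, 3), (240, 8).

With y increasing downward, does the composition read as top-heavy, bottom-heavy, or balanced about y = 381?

Weights sum to 4 + 3 + 8 = 15.
y: (4·657 + 3·125 + 8·240) / 15 = 4923 / 15 ≈ 328.20
Since 328.2 is above (smaller y than) 381, the composition reads top-heavy.

top-heavy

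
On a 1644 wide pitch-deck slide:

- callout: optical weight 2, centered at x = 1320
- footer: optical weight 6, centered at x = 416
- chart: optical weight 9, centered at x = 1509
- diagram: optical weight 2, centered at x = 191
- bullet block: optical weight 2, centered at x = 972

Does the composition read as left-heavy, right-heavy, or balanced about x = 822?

right-heavy

Σw = 2 + 6 + 9 + 2 + 2 = 21.
x-moment: 2·1320 + 6·416 + 9·1509 + 2·191 + 2·972 = 21043; centroid 21043/21 ≈ 1002.05.
1002.0 vs midline 822 → right-heavy.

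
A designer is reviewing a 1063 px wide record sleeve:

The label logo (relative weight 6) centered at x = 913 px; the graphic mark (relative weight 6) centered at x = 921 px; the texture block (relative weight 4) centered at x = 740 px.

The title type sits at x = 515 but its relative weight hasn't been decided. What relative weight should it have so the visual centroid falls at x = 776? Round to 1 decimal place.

Known weights sum to 6 + 6 + 4 = 16; their moment is 6·913 + 6·921 + 4·740 = 13964.
For the centroid to hit 776: (13964 + w·515) / (16 + w) = 776.
Solving: w = (776·16 − 13964) / (515 − 776) = -1548 / -261 ≈ 5.93.

w ≈ 5.9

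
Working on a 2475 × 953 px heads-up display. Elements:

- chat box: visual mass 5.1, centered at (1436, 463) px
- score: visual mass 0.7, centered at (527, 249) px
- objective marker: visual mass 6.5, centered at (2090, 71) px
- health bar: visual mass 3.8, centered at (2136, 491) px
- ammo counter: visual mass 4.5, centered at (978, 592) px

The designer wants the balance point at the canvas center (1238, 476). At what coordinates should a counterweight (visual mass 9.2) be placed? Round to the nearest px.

(337, 724)

After adding the counterweight, total weight = 5.1 + 0.7 + 6.5 + 3.8 + 4.5 + 9.2 = 29.8.
x: target moment 29.8×1238 = 36892.4; current 5.1·1436 + 0.7·527 + 6.5·2090 + 3.8·2136 + 4.5·978 = 33795.3; the counterweight supplies 3097.1, so x = 3097.1/9.2 ≈ 336.64.
y: target moment 29.8×476 = 14184.8; current 5.1·463 + 0.7·249 + 6.5·71 + 3.8·491 + 4.5·592 = 7526.9; the counterweight supplies 6657.9, so y = 6657.9/9.2 ≈ 723.68.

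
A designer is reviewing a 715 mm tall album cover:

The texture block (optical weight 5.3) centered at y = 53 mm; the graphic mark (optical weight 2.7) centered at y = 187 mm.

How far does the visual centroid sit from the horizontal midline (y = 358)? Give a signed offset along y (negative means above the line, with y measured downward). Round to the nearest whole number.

Weights sum to 5.3 + 2.7 = 8.0.
Σw·y = 5.3·53 + 2.7·187 = 785.8, so ȳ = 785.8/8.0 ≈ 98.22.
Against y = 358, that's 98.22 − 358 = -259.77.

≈ -260 mm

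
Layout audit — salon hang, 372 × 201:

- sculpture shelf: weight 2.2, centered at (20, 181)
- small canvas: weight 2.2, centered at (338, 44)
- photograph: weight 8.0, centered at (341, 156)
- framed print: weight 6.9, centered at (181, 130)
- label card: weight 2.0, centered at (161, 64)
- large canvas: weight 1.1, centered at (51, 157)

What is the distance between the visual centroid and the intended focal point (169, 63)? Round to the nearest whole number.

Weights sum to 2.2 + 2.2 + 8.0 + 6.9 + 2.0 + 1.1 = 22.4.
x: moment 5142.6 / weight 22.4 ≈ 229.58
y: moment 2940.7 / weight 22.4 ≈ 131.28
From (169, 63): dx = 60.58, dy = 68.28, so the distance is √(dx²+dy²) ≈ 91.28.

≈ 91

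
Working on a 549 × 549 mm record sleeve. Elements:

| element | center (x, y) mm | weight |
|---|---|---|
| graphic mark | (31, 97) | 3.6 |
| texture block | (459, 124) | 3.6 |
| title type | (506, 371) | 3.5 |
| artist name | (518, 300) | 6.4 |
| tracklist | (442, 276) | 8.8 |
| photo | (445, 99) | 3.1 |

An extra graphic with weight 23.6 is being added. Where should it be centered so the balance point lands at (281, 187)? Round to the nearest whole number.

(113, 131)

New total weight: (3.6 + 3.6 + 3.5 + 6.4 + 8.8 + 3.1) + 23.6 = 52.6.
x: target moment 52.6×281 = 14780.6; current 3.6·31 + 3.6·459 + 3.5·506 + 6.4·518 + 8.8·442 + 3.1·445 = 12119.3; the extra graphic supplies 2661.3, so x = 2661.3/23.6 ≈ 112.77.
y: target moment 52.6×187 = 9836.2; current 3.6·97 + 3.6·124 + 3.5·371 + 6.4·300 + 8.8·276 + 3.1·99 = 6749.8; the extra graphic supplies 3086.4, so y = 3086.4/23.6 ≈ 130.78.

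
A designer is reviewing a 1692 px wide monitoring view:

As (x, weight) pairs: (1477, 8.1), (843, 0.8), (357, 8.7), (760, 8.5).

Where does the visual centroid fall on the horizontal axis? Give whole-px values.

x ≈ 851

Total weight = 8.1 + 0.8 + 8.7 + 8.5 = 26.1.
x: (8.1·1477 + 0.8·843 + 8.7·357 + 8.5·760) / 26.1 = 22204.0 / 26.1 ≈ 850.73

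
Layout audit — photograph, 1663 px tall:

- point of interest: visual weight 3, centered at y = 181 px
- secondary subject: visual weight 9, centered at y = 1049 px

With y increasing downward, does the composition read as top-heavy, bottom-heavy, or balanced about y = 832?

Total weight = 3 + 9 = 12.
Σw·y = 3·181 + 9·1049 = 9984, so ȳ = 9984/12 ≈ 832.00.
The centroid 832.00 matches the midline at 832, so the layout is balanced.

balanced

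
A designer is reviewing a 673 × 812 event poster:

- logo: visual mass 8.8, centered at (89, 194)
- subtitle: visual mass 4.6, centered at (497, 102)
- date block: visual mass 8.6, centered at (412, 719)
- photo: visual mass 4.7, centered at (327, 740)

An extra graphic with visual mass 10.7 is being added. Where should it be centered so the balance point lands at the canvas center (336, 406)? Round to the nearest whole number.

(413, 313)

After adding the extra graphic, total weight = 8.8 + 4.6 + 8.6 + 4.7 + 10.7 = 37.4.
Along x: (8149.5 + 10.7·x) / 37.4 = 336 (existing moment 8.8·89 + 4.6·497 + 8.6·412 + 4.7·327 = 8149.5) ⇒ x = (12566.4 − 8149.5) / 10.7 ≈ 412.79.
Along y: (11837.8 + 10.7·y) / 37.4 = 406 (existing moment 8.8·194 + 4.6·102 + 8.6·719 + 4.7·740 = 11837.8) ⇒ y = (15184.4 − 11837.8) / 10.7 ≈ 312.77.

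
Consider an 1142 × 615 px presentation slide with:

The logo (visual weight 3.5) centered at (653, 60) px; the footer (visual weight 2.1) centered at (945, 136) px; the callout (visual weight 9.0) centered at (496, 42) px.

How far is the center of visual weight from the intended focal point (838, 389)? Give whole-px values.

Σw = 3.5 + 2.1 + 9.0 = 14.6.
Σw·x = 3.5·653 + 2.1·945 + 9.0·496 = 8734.0, so x̄ = 8734.0/14.6 ≈ 598.22.
Σw·y = 3.5·60 + 2.1·136 + 9.0·42 = 873.6, so ȳ = 873.6/14.6 ≈ 59.84.
Offset from (838, 389): Δx ≈ -239.78, Δy ≈ -329.16; distance = √(Δx² + Δy²) ≈ 407.24.

≈ 407 px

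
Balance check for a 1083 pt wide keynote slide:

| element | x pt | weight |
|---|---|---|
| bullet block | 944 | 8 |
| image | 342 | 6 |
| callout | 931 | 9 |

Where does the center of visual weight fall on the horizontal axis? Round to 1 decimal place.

x ≈ 781.9

Total weight = 8 + 6 + 9 = 23.
x: (8·944 + 6·342 + 9·931) / 23 = 17983 / 23 ≈ 781.87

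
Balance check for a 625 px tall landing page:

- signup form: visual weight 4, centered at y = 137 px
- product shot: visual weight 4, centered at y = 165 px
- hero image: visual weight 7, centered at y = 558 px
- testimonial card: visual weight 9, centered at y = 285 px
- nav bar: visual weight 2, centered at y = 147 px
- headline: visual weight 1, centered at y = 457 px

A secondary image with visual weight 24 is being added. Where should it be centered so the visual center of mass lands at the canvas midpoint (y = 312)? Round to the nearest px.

New total weight: (4 + 4 + 7 + 9 + 2 + 1) + 24 = 51.
y: need Σw·y = 51·312 = 15912. Existing = 4·137 + 4·165 + 7·558 + 9·285 + 2·147 + 1·457 = 8430. Remainder 7482 / 24 ≈ 311.75.

y ≈ 312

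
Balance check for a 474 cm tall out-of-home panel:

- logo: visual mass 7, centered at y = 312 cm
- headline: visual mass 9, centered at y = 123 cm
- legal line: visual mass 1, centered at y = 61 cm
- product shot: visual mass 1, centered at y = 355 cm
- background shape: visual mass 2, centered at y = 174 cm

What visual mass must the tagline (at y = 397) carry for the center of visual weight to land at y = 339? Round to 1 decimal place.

w ≈ 47.0

Known weights sum to 7 + 9 + 1 + 1 + 2 = 20; their moment is 7·312 + 9·123 + 1·61 + 1·355 + 2·174 = 4055.
For the centroid to hit 339: (4055 + w·397) / (20 + w) = 339.
Rearranging, w·(397 − 339) = 339·20 − 4055 = 2725, so w ≈ 2725/58 = 46.98.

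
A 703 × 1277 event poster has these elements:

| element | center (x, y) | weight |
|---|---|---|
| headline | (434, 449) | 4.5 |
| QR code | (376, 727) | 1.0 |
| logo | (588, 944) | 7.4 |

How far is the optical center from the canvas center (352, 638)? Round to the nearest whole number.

≈ 203

Σw = 4.5 + 1.0 + 7.4 = 12.9.
x: (4.5·434 + 1.0·376 + 7.4·588) / 12.9 = 6680.2 / 12.9 ≈ 517.84
y: (4.5·449 + 1.0·727 + 7.4·944) / 12.9 = 9733.1 / 12.9 ≈ 754.50
From (352, 638): dx = 165.84, dy = 116.50, so the distance is √(dx²+dy²) ≈ 202.68.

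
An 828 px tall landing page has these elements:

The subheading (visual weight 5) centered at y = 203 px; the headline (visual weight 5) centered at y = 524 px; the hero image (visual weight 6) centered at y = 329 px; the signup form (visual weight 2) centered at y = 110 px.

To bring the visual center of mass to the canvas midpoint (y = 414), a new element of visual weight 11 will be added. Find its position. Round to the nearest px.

With the new element, Σw becomes 5 + 5 + 6 + 2 + 11 = 29.
y: need Σw·y = 29·414 = 12006. Existing = 5·203 + 5·524 + 6·329 + 2·110 = 5829. Remainder 6177 / 11 ≈ 561.55.

y ≈ 562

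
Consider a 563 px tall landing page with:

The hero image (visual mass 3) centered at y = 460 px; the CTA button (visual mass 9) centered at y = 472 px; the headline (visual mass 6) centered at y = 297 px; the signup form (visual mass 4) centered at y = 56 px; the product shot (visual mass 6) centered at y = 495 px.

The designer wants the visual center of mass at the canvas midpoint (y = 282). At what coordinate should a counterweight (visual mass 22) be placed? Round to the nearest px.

y ≈ 159

New total weight: (3 + 9 + 6 + 4 + 6) + 22 = 50.
Along y: (10604 + 22·y) / 50 = 282 (existing moment 3·460 + 9·472 + 6·297 + 4·56 + 6·495 = 10604) ⇒ y = (14100 − 10604) / 22 ≈ 158.91.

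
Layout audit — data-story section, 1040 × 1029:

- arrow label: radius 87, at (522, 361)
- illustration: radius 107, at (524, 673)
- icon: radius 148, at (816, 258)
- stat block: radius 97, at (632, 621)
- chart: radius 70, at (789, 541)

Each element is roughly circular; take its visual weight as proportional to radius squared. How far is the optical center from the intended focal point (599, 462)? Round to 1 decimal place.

r² weights: arrow label 87² = 7569, illustration 107² = 11449, icon 148² = 21904, stat block 97² = 9409, chart 70² = 4900. Total = 55231.
x-moment: 7569·522 + 11449·524 + 21904·816 + 9409·632 + 4900·789 = 37636546; centroid 37636546/55231 ≈ 681.44.
y-moment: 7569·361 + 11449·673 + 21904·258 + 9409·621 + 4900·541 = 24582707; centroid 24582707/55231 ≈ 445.09.
Offset from (599, 462): Δx ≈ 82.44, Δy ≈ -16.91; distance = √(Δx² + Δy²) ≈ 84.16.

≈ 84.2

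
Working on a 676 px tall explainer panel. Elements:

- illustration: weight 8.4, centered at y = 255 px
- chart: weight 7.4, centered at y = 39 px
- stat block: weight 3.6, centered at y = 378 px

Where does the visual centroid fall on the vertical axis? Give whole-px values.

y ≈ 195

Weights sum to 8.4 + 7.4 + 3.6 = 19.4.
y: (8.4·255 + 7.4·39 + 3.6·378) / 19.4 = 3791.4 / 19.4 ≈ 195.43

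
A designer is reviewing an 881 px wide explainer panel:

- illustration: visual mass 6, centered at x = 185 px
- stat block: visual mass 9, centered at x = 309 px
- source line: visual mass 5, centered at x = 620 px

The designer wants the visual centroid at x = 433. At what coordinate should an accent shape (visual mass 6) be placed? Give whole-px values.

x ≈ 711

New total weight: (6 + 9 + 5) + 6 = 26.
x: need Σw·x = 26·433 = 11258. Existing = 6·185 + 9·309 + 5·620 = 6991. Remainder 4267 / 6 ≈ 711.17.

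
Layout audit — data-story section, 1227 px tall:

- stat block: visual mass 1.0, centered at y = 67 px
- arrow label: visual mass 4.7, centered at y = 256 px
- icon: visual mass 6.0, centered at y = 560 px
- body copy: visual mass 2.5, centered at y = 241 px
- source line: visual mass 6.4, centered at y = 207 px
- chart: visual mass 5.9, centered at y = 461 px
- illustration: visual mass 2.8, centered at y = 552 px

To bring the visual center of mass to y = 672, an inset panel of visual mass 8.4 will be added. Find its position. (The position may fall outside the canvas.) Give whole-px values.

New total weight: (1.0 + 4.7 + 6.0 + 2.5 + 6.4 + 5.9 + 2.8) + 8.4 = 37.7.
y: target moment 37.7×672 = 25334.4; current 1.0·67 + 4.7·256 + 6.0·560 + 2.5·241 + 6.4·207 + 5.9·461 + 2.8·552 = 10823.0; the inset panel supplies 14511.4, so y = 14511.4/8.4 ≈ 1727.55.

y ≈ 1728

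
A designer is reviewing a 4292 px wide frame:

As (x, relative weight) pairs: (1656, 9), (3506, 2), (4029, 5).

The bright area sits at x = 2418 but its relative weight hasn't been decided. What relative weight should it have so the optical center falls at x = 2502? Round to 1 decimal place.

Known weights sum to 9 + 2 + 5 = 16; their moment is 9·1656 + 2·3506 + 5·4029 = 42061.
For the centroid to hit 2502: (42061 + w·2418) / (16 + w) = 2502.
Solving: w = (2502·16 − 42061) / (2418 − 2502) = -2029 / -84 ≈ 24.15.

w ≈ 24.2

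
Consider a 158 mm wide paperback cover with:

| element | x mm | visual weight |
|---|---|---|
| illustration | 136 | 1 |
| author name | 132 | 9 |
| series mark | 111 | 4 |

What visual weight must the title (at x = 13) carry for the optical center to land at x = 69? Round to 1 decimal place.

Known weights sum to 1 + 9 + 4 = 14; their moment is 1·136 + 9·132 + 4·111 = 1768.
For the centroid to hit 69: (1768 + w·13) / (14 + w) = 69.
Solving: w = (69·14 − 1768) / (13 − 69) = -802 / -56 ≈ 14.32.

w ≈ 14.3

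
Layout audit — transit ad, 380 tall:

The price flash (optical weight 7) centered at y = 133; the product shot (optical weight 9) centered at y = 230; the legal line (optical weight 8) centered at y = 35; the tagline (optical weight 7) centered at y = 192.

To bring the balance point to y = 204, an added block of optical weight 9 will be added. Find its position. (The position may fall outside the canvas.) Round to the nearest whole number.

y ≈ 393

With the added block, Σw becomes 7 + 9 + 8 + 7 + 9 = 40.
Along y: (4625 + 9·y) / 40 = 204 (existing moment 7·133 + 9·230 + 8·35 + 7·192 = 4625) ⇒ y = (8160 − 4625) / 9 ≈ 392.78.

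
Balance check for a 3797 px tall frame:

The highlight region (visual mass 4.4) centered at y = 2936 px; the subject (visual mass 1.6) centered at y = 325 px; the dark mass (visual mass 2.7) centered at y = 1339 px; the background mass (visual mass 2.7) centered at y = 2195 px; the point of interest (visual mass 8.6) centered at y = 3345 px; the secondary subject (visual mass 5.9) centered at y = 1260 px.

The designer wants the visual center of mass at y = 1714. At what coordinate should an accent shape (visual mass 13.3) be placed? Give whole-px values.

y ≈ 602

New total weight: (4.4 + 1.6 + 2.7 + 2.7 + 8.6 + 5.9) + 13.3 = 39.2.
y: need Σw·y = 39.2·1714 = 67188.8. Existing = 4.4·2936 + 1.6·325 + 2.7·1339 + 2.7·2195 + 8.6·3345 + 5.9·1260 = 59181.2. Remainder 8007.6 / 13.3 ≈ 602.08.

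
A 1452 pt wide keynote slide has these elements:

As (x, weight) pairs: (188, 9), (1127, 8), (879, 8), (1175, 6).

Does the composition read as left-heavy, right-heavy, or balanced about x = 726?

Σw = 9 + 8 + 8 + 6 = 31.
x: (9·188 + 8·1127 + 8·879 + 6·1175) / 31 = 24790 / 31 ≈ 799.68
799.7 vs midline 726 → right-heavy.

right-heavy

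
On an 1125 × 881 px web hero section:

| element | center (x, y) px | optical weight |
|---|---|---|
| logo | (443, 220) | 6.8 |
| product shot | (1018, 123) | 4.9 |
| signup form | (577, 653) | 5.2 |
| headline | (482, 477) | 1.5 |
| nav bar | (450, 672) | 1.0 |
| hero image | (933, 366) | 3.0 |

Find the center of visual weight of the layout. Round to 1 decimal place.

(668.4, 356.2)

Total weight = 6.8 + 4.9 + 5.2 + 1.5 + 1.0 + 3.0 = 22.4.
x-moment: 6.8·443 + 4.9·1018 + 5.2·577 + 1.5·482 + 1.0·450 + 3.0·933 = 14973.0; centroid 14973.0/22.4 ≈ 668.44.
y-moment: 6.8·220 + 4.9·123 + 5.2·653 + 1.5·477 + 1.0·672 + 3.0·366 = 7979.8; centroid 7979.8/22.4 ≈ 356.24.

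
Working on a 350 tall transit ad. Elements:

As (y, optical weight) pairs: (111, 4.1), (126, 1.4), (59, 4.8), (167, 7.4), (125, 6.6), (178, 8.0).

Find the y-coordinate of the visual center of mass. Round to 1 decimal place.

y ≈ 136.2

Σw = 4.1 + 1.4 + 4.8 + 7.4 + 6.6 + 8.0 = 32.3.
Σw·y = 4.1·111 + 1.4·126 + 4.8·59 + 7.4·167 + 6.6·125 + 8.0·178 = 4399.5, so ȳ = 4399.5/32.3 ≈ 136.21.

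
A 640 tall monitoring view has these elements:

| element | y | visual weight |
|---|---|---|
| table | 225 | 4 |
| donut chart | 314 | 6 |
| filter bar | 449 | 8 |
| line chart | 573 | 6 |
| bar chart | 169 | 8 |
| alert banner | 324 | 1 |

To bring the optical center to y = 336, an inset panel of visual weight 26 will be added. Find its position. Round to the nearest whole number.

y ≈ 321

After adding the inset panel, total weight = 4 + 6 + 8 + 6 + 8 + 1 + 26 = 59.
y: target moment 59×336 = 19824; current 4·225 + 6·314 + 8·449 + 6·573 + 8·169 + 1·324 = 11490; the inset panel supplies 8334, so y = 8334/26 ≈ 320.54.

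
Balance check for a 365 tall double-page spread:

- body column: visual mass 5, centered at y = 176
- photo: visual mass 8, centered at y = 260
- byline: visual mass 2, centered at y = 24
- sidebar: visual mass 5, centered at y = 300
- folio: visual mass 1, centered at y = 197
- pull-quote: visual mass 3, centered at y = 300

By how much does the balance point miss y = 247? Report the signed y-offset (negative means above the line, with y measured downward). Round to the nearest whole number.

Σw = 5 + 8 + 2 + 5 + 1 + 3 = 24.
y: moment 5605 / weight 24 ≈ 233.54
Offset from y = 247: 233.54 − 247 ≈ -13.46.

≈ -13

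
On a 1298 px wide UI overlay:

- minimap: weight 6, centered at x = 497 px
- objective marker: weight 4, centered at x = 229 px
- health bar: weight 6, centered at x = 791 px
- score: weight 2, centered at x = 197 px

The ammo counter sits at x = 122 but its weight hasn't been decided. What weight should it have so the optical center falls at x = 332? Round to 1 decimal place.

Fixed elements: Σw = 6 + 4 + 6 + 2 = 18, Σw·x = 6·497 + 4·229 + 6·791 + 2·197 = 9038.
For the centroid to hit 332: (9038 + w·122) / (18 + w) = 332.
Solving: w = (332·18 − 9038) / (122 − 332) = -3062 / -210 ≈ 14.58.

w ≈ 14.6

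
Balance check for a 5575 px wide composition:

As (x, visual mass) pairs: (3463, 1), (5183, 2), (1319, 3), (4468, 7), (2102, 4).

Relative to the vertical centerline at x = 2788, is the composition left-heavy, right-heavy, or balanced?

right-heavy

Total weight = 1 + 2 + 3 + 7 + 4 = 17.
x: (1·3463 + 2·5183 + 3·1319 + 7·4468 + 4·2102) / 17 = 57470 / 17 ≈ 3380.59
3380.6 lies right of the midline 2788, so the layout is right-heavy.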